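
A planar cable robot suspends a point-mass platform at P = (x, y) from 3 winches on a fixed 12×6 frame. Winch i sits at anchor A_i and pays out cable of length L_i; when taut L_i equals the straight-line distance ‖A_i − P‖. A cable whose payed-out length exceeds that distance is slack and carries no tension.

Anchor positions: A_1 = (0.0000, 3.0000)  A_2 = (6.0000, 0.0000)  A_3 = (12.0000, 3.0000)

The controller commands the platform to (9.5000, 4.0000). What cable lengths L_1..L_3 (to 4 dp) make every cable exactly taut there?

(9.5525, 5.3151, 2.6926)

L_1: Δ = A_1−P = (-9.5000, -1.0000) → ‖Δ‖ = √91.2500 = 9.5525
L_2: Δ = A_2−P = (-3.5000, -4.0000) → ‖Δ‖ = √28.2500 = 5.3151
L_3: Δ = A_3−P = (2.5000, -1.0000) → ‖Δ‖ = √7.2500 = 2.6926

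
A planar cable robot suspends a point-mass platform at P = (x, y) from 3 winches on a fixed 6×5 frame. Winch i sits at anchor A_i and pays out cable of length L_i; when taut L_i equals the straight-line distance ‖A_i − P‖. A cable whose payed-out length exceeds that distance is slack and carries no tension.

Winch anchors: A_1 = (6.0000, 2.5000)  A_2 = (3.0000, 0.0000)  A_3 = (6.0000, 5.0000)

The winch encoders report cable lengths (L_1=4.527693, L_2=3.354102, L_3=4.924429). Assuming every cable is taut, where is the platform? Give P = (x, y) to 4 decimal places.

(1.5000, 3.0000)

each cable: (A_i−P)·(A_i−P) = L_i²; let q_i = ‖A_i‖²−L_i²
q_1 = 36.0000+6.2500−20.5000 = 21.7500
row 1: 6.0000x + 5.0000y = 24.0000  (q_2=-2.2500)
row 2: 0.0000x − 5.0000y = -15.0000  (q_3=36.7500)
Cramer on rows 1–2 → x = 1.5000, y = 3.0000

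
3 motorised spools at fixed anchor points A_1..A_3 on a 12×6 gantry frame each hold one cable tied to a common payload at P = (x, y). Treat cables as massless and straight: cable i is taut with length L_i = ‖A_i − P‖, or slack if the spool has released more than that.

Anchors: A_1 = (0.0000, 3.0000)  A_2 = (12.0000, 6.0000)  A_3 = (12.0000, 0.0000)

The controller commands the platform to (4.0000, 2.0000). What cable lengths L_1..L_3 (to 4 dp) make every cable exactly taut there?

(4.1231, 8.9443, 8.2462)

cable 1: Δx=-4.0000, Δy=1.0000; L_1 = √(Δx²+Δy²) = 4.1231
cable 2: Δx=8.0000, Δy=4.0000; L_2 = √(Δx²+Δy²) = 8.9443
cable 3: Δx=8.0000, Δy=-2.0000; L_3 = √(Δx²+Δy²) = 8.2462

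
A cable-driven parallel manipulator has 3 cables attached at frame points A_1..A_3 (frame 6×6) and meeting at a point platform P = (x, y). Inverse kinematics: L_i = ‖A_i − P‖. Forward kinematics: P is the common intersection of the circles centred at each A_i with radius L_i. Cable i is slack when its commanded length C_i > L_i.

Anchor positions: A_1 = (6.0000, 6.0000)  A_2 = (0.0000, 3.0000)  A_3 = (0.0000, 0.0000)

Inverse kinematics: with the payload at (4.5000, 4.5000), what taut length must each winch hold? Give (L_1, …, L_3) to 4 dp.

cable 1: Δx=1.5000, Δy=1.5000; L_1 = √(Δx²+Δy²) = 2.1213
cable 2: Δx=-4.5000, Δy=-1.5000; L_2 = √(Δx²+Δy²) = 4.7434
cable 3: Δx=-4.5000, Δy=-4.5000; L_3 = √(Δx²+Δy²) = 6.3640

(2.1213, 4.7434, 6.3640)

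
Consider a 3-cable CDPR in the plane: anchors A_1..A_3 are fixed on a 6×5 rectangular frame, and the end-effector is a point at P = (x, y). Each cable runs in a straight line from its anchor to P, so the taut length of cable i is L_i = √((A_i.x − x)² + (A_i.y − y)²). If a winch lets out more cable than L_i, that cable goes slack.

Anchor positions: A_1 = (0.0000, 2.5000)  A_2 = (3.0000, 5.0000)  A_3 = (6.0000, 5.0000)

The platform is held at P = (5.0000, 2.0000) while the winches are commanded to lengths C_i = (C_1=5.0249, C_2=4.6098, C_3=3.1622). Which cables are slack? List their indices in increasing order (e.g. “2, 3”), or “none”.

i=1: geometric 5.0249 vs commanded 5.0249 ⇒ taut
i=2: geometric 3.6056 vs commanded 4.6098 ⇒ slack
i=3: geometric 3.1623 vs commanded 3.1622 ⇒ taut

2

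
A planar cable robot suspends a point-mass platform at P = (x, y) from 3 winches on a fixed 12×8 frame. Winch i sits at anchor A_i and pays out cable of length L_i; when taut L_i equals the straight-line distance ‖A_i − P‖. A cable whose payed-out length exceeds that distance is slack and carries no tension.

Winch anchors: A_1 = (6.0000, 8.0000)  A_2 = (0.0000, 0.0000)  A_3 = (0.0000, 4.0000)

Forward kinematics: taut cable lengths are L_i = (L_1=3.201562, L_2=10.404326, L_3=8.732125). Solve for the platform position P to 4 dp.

expand ‖A_i−P‖²=L_i² and subtract eq 1 (c_i ≔ ‖A_i‖²−L_i²)
c_1 = 36.0000+64.0000−10.2500 = 89.7500
eq1−eq2 → [12.0000  16.0000]·P = 198.0000
eq1−eq3 → [12.0000  8.0000]·P = 150.0000
2×2 solve → P = (8.5000, 6.0000)

(8.5000, 6.0000)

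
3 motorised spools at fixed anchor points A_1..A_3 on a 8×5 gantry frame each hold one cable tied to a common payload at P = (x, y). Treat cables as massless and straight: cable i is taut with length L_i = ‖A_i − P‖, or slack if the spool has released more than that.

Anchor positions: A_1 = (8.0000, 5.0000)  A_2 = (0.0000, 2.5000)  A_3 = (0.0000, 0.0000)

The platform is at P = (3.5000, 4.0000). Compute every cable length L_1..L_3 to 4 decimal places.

L_1 = √((8.0000−3.5000)² + (5.0000−4.0000)²) = 4.6098
L_2 = √((0.0000−3.5000)² + (2.5000−4.0000)²) = 3.8079
L_3 = √((0.0000−3.5000)² + (0.0000−4.0000)²) = 5.3151

(4.6098, 3.8079, 5.3151)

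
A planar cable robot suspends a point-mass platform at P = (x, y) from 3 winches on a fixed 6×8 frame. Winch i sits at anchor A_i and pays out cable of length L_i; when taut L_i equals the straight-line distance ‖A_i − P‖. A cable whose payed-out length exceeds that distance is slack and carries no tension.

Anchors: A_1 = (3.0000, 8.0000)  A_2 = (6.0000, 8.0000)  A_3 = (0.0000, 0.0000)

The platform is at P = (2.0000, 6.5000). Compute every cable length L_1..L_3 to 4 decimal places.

L_1: Δ = A_1−P = (1.0000, 1.5000) → ‖Δ‖ = √3.2500 = 1.8028
L_2: Δ = A_2−P = (4.0000, 1.5000) → ‖Δ‖ = √18.2500 = 4.2720
L_3: Δ = A_3−P = (-2.0000, -6.5000) → ‖Δ‖ = √46.2500 = 6.8007

(1.8028, 4.2720, 6.8007)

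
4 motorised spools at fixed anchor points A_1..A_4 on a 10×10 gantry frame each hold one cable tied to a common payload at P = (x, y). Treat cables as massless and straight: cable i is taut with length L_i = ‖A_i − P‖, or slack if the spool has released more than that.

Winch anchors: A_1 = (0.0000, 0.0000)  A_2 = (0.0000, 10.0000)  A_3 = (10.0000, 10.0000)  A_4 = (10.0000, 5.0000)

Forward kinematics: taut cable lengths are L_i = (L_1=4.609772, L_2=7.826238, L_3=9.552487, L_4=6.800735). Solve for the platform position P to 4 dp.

expand ‖A_i−P‖²=L_i² and subtract eq 1 (c_i ≔ ‖A_i‖²−L_i²)
c_1 = 0.0000+0.0000−21.2500 = -21.2500
eq1−eq2 → [0.0000  -20.0000]·P = -60.0000
eq1−eq3 → [-20.0000  -20.0000]·P = -130.0000
eq1−eq4 → [-20.0000  -10.0000]·P = -100.0000
2×2 solve → P = (3.5000, 3.0000)
check cable 4: ‖A_4−P‖² = 46.2500 ≈ L_4² = 46.2500 ✓

(3.5000, 3.0000)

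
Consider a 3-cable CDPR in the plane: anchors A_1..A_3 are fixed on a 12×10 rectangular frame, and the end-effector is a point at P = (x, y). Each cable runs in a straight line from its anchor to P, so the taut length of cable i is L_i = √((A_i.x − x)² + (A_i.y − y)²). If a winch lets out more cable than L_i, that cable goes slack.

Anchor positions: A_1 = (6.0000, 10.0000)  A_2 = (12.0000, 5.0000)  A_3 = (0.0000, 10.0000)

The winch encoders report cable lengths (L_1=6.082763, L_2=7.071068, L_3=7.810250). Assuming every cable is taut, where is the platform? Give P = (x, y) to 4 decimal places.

expand ‖A_i−P‖²=L_i² and subtract eq 1 (c_i ≔ ‖A_i‖²−L_i²)
c_1 = 36.0000+100.0000−37.0000 = 99.0000
eq1−eq2 → [-12.0000  10.0000]·P = -20.0000
eq1−eq3 → [12.0000  0.0000]·P = 60.0000
2×2 solve → P = (5.0000, 4.0000)

(5.0000, 4.0000)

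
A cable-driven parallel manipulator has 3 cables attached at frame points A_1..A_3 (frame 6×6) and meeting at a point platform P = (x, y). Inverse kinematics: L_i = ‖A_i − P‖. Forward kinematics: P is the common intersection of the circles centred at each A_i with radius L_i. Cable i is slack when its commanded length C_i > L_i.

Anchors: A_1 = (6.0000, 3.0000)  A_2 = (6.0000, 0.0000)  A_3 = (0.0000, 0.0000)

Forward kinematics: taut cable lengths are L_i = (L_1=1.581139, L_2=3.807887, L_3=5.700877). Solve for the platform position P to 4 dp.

(4.5000, 3.5000)

each cable: (A_i−P)·(A_i−P) = L_i²; let c_i = ‖A_i‖²−L_i²
c_1 = 36.0000+9.0000−2.5000 = 42.5000
row 1: 0.0000x + 6.0000y = 21.0000  (c_2=21.5000)
row 2: 12.0000x + 6.0000y = 75.0000  (c_3=-32.5000)
Cramer on rows 1–2 → x = 4.5000, y = 3.5000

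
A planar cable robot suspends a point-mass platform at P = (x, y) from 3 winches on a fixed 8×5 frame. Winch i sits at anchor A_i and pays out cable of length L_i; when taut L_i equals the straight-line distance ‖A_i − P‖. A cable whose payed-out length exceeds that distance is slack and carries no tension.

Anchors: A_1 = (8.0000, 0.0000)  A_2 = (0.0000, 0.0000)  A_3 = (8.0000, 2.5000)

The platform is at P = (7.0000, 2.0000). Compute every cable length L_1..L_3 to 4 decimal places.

(2.2361, 7.2801, 1.1180)

L_1 = √((8.0000−7.0000)² + (0.0000−2.0000)²) = 2.2361
L_2 = √((0.0000−7.0000)² + (0.0000−2.0000)²) = 7.2801
L_3 = √((8.0000−7.0000)² + (2.5000−2.0000)²) = 1.1180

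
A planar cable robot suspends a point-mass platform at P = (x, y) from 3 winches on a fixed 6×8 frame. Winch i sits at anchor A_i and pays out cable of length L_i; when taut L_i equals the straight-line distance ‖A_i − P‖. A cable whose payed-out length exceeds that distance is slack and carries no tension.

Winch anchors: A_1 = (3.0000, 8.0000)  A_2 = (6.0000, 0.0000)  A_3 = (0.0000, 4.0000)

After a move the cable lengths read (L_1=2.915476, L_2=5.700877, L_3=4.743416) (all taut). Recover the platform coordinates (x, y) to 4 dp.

each cable: (A_i−P)·(A_i−P) = L_i²; let q_i = ‖A_i‖²−L_i²
q_1 = 9.0000+64.0000−8.5000 = 64.5000
row 1: -6.0000x + 16.0000y = 61.0000  (q_2=3.5000)
row 2: 6.0000x + 8.0000y = 71.0000  (q_3=-6.5000)
Cramer on rows 1–2 → x = 4.5000, y = 5.5000

(4.5000, 5.5000)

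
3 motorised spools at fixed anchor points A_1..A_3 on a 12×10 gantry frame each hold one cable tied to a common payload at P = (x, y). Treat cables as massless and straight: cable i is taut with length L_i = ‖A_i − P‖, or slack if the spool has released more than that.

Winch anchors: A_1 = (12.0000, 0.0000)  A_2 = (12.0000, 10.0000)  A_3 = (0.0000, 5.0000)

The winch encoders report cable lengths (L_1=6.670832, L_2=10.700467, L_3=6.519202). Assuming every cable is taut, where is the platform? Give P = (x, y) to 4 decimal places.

(5.5000, 1.5000)

expand ‖A_i−P‖²=L_i² and subtract eq 1 (c_i ≔ ‖A_i‖²−L_i²)
c_1 = 144.0000+0.0000−44.5000 = 99.5000
eq1−eq2 → [0.0000  -20.0000]·P = -30.0000
eq1−eq3 → [24.0000  -10.0000]·P = 117.0000
2×2 solve → P = (5.5000, 1.5000)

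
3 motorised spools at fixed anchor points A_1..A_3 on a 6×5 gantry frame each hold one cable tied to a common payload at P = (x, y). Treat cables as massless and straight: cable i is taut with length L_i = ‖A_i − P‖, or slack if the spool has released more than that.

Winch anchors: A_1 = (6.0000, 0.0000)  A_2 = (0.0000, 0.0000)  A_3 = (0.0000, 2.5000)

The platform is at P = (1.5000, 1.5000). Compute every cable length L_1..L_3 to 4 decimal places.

(4.7434, 2.1213, 1.8028)

L_1 = √((6.0000−1.5000)² + (0.0000−1.5000)²) = 4.7434
L_2 = √((0.0000−1.5000)² + (0.0000−1.5000)²) = 2.1213
L_3 = √((0.0000−1.5000)² + (2.5000−1.5000)²) = 1.8028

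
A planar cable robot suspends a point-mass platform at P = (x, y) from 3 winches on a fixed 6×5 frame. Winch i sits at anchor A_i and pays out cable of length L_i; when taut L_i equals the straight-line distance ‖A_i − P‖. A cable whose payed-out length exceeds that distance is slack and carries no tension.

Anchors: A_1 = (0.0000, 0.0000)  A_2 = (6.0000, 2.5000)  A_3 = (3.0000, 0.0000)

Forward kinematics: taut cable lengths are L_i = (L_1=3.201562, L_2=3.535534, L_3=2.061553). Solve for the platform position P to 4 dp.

(2.5000, 2.0000)

each cable: (A_i−P)·(A_i−P) = L_i²; let k_i = ‖A_i‖²−L_i²
k_1 = 0.0000+0.0000−10.2500 = -10.2500
row 1: -12.0000x − 5.0000y = -40.0000  (k_2=29.7500)
row 2: -6.0000x + 0.0000y = -15.0000  (k_3=4.7500)
Cramer on rows 1–2 → x = 2.5000, y = 2.0000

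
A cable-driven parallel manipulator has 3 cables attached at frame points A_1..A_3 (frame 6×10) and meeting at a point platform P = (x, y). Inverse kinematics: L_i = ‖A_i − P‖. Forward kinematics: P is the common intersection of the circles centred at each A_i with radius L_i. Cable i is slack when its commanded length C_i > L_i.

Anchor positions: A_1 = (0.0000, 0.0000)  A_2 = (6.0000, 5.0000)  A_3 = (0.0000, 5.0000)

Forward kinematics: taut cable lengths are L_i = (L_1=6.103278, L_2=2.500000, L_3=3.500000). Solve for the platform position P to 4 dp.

(3.5000, 5.0000)

expand ‖A_i−P‖²=L_i² and subtract eq 1 (c_i ≔ ‖A_i‖²−L_i²)
c_1 = 0.0000+0.0000−37.2500 = -37.2500
eq1−eq2 → [-12.0000  -10.0000]·P = -92.0000
eq1−eq3 → [0.0000  -10.0000]·P = -50.0000
2×2 solve → P = (3.5000, 5.0000)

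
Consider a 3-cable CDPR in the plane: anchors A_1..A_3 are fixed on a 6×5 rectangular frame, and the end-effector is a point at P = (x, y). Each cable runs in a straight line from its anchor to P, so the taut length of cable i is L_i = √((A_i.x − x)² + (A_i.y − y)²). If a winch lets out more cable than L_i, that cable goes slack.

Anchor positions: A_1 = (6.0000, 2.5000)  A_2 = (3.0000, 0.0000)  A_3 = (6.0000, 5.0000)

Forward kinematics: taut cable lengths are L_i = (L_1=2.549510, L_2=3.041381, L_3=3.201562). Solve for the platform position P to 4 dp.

(3.5000, 3.0000)

circle eqns → linear via eq_j − eq_1; set q_j = A_j·A_j − L_j²
q_1 = 36.0000+6.2500−6.5000 = 35.7500
6.0000·x + 5.0000·y = q_1−q_2 = 36.0000
0.0000·x − 5.0000·y = q_1−q_3 = -15.0000
solve first two rows → x=3.5000, y=3.0000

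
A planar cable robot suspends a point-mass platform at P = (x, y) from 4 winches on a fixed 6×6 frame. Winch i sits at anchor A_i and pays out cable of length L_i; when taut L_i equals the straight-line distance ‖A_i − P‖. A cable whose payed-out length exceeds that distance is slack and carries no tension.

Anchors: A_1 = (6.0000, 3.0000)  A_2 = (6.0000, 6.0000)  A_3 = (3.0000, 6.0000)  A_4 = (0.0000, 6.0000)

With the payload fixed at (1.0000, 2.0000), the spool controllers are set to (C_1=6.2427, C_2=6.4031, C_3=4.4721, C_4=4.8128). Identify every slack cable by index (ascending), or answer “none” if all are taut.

1, 4

cable 1: √((5.0000)²+(1.0000)²)=5.0990, C_1=6.2427: slack
cable 2: √((5.0000)²+(4.0000)²)=6.4031, C_2=6.4031: taut
cable 3: √((2.0000)²+(4.0000)²)=4.4721, C_3=4.4721: taut
cable 4: √((-1.0000)²+(4.0000)²)=4.1231, C_4=4.8128: slack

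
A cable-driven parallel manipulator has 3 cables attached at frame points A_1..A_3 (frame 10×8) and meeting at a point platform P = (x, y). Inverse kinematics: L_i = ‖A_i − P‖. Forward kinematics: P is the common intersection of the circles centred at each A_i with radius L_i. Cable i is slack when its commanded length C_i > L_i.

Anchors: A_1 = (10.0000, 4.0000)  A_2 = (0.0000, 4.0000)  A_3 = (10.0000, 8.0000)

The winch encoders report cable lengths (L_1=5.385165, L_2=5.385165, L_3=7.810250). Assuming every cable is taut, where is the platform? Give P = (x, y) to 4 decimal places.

expand ‖A_i−P‖²=L_i² and subtract eq 1 (q_i ≔ ‖A_i‖²−L_i²)
q_1 = 100.0000+16.0000−29.0000 = 87.0000
eq1−eq2 → [20.0000  0.0000]·P = 100.0000
eq1−eq3 → [0.0000  -8.0000]·P = -16.0000
2×2 solve → P = (5.0000, 2.0000)

(5.0000, 2.0000)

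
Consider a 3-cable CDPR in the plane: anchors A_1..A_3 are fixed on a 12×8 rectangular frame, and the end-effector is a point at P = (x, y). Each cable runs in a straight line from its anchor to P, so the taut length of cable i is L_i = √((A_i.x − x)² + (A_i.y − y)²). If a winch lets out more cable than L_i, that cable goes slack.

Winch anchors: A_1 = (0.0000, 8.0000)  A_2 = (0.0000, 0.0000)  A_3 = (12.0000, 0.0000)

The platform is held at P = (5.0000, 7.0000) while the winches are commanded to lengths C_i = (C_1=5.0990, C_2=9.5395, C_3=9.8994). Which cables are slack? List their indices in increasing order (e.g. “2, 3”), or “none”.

2

i=1: geometric 5.0990 vs commanded 5.0990 ⇒ taut
i=2: geometric 8.6023 vs commanded 9.5395 ⇒ slack
i=3: geometric 9.8995 vs commanded 9.8994 ⇒ taut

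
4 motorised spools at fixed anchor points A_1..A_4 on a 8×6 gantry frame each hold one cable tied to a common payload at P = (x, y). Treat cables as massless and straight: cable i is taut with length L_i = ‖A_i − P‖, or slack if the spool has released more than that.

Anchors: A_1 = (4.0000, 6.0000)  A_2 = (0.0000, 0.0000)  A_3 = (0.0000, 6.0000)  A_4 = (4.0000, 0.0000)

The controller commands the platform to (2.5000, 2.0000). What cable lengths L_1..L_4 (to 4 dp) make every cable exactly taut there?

(4.2720, 3.2016, 4.7170, 2.5000)

L_1 = √((4.0000−2.5000)² + (6.0000−2.0000)²) = 4.2720
L_2 = √((0.0000−2.5000)² + (0.0000−2.0000)²) = 3.2016
L_3 = √((0.0000−2.5000)² + (6.0000−2.0000)²) = 4.7170
L_4 = √((4.0000−2.5000)² + (0.0000−2.0000)²) = 2.5000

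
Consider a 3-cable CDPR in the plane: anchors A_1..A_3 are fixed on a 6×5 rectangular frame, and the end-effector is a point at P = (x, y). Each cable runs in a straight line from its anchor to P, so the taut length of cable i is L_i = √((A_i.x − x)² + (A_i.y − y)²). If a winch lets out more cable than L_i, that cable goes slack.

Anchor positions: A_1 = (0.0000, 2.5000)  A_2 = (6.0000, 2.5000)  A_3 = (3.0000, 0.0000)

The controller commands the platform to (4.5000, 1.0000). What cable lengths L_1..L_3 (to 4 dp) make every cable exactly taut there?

(4.7434, 2.1213, 1.8028)

cable 1: Δx=-4.5000, Δy=1.5000; L_1 = √(Δx²+Δy²) = 4.7434
cable 2: Δx=1.5000, Δy=1.5000; L_2 = √(Δx²+Δy²) = 2.1213
cable 3: Δx=-1.5000, Δy=-1.0000; L_3 = √(Δx²+Δy²) = 1.8028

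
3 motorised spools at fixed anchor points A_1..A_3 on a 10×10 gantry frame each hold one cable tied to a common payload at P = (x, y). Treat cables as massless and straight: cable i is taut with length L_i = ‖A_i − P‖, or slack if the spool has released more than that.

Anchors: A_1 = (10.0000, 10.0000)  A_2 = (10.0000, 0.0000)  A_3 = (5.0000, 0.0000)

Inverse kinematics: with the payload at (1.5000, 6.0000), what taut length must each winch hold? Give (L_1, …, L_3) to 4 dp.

L_1: Δ = A_1−P = (8.5000, 4.0000) → ‖Δ‖ = √88.2500 = 9.3941
L_2: Δ = A_2−P = (8.5000, -6.0000) → ‖Δ‖ = √108.2500 = 10.4043
L_3: Δ = A_3−P = (3.5000, -6.0000) → ‖Δ‖ = √48.2500 = 6.9462

(9.3941, 10.4043, 6.9462)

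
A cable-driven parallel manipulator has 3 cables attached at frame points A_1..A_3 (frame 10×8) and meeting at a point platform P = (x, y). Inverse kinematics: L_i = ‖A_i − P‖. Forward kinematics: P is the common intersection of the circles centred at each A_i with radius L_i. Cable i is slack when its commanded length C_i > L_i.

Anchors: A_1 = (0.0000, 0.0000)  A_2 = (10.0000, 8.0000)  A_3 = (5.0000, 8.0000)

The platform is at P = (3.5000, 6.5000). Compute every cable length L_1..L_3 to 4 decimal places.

L_1 = √((0.0000−3.5000)² + (0.0000−6.5000)²) = 7.3824
L_2 = √((10.0000−3.5000)² + (8.0000−6.5000)²) = 6.6708
L_3 = √((5.0000−3.5000)² + (8.0000−6.5000)²) = 2.1213

(7.3824, 6.6708, 2.1213)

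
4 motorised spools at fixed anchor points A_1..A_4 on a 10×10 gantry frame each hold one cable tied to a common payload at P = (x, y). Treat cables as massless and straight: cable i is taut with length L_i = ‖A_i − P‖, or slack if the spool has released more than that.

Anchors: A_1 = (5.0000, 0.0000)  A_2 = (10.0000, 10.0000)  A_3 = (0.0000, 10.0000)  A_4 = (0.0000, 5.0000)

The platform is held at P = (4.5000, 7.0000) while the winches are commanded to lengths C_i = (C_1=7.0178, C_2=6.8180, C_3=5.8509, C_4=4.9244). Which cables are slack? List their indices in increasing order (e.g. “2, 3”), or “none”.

cable 1: √((0.5000)²+(-7.0000)²)=7.0178, C_1=7.0178: taut
cable 2: √((5.5000)²+(3.0000)²)=6.2650, C_2=6.8180: slack
cable 3: √((-4.5000)²+(3.0000)²)=5.4083, C_3=5.8509: slack
cable 4: √((-4.5000)²+(-2.0000)²)=4.9244, C_4=4.9244: taut

2, 3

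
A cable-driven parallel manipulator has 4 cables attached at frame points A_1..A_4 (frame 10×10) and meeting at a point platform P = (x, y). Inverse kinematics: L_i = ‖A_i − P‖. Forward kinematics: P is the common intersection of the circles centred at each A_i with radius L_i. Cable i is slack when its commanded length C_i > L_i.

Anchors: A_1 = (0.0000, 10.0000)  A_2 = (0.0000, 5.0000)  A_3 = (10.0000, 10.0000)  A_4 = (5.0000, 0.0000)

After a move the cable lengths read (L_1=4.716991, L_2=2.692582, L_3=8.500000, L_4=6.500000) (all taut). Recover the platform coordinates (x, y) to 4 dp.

(2.5000, 6.0000)

each cable: (A_i−P)·(A_i−P) = L_i²; let q_i = ‖A_i‖²−L_i²
q_1 = 0.0000+100.0000−22.2500 = 77.7500
row 1: 0.0000x + 10.0000y = 60.0000  (q_2=17.7500)
row 2: -20.0000x + 0.0000y = -50.0000  (q_3=127.7500)
row 3: -10.0000x + 20.0000y = 95.0000  (q_4=-17.2500)
Cramer on rows 1–2 → x = 2.5000, y = 6.0000
check cable 4: ‖A_4−P‖² = 42.2500 ≈ L_4² = 42.2500 ✓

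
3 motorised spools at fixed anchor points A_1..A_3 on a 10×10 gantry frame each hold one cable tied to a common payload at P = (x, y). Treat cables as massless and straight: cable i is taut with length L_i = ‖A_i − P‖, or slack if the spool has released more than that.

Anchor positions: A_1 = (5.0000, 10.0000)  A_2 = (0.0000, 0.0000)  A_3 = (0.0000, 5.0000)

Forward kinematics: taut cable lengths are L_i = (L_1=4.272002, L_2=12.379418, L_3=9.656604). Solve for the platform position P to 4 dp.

circle eqns → linear via eq_j − eq_1; set c_j = A_j·A_j − L_j²
c_1 = 25.0000+100.0000−18.2500 = 106.7500
10.0000·x + 20.0000·y = c_1−c_2 = 260.0000
10.0000·x + 10.0000·y = c_1−c_3 = 175.0000
solve first two rows → x=9.0000, y=8.5000

(9.0000, 8.5000)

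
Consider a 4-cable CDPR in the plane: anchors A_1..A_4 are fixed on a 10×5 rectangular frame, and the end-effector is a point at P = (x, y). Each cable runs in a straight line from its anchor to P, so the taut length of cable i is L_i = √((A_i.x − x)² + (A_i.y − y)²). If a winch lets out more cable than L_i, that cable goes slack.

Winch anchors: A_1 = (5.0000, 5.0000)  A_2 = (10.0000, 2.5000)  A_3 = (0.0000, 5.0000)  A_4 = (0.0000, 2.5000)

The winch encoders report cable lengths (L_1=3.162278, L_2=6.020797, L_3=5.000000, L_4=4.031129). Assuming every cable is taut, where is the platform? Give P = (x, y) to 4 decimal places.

(4.0000, 2.0000)

expand ‖A_i−P‖²=L_i² and subtract eq 1 (q_i ≔ ‖A_i‖²−L_i²)
q_1 = 25.0000+25.0000−10.0000 = 40.0000
eq1−eq2 → [-10.0000  5.0000]·P = -30.0000
eq1−eq3 → [10.0000  0.0000]·P = 40.0000
eq1−eq4 → [10.0000  5.0000]·P = 50.0000
2×2 solve → P = (4.0000, 2.0000)
check cable 4: ‖A_4−P‖² = 16.2500 ≈ L_4² = 16.2500 ✓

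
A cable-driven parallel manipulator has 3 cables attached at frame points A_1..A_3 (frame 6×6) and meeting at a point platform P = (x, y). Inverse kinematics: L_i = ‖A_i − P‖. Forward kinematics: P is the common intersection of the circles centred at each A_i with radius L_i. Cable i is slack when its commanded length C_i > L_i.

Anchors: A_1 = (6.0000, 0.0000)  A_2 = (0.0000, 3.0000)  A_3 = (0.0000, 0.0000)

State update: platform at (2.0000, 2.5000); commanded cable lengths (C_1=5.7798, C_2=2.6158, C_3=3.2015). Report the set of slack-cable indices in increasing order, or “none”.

1, 2

cable 1: √((4.0000)²+(-2.5000)²)=4.7170, C_1=5.7798: slack
cable 2: √((-2.0000)²+(0.5000)²)=2.0616, C_2=2.6158: slack
cable 3: √((-2.0000)²+(-2.5000)²)=3.2016, C_3=3.2015: taut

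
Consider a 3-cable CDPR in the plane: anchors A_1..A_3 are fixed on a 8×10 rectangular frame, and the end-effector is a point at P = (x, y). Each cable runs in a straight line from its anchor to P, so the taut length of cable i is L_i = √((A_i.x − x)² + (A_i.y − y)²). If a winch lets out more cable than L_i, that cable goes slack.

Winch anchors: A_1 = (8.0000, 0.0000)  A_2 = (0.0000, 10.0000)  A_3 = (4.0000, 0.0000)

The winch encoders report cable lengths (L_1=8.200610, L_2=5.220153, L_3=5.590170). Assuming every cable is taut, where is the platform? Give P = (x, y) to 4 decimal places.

(1.5000, 5.0000)

expand ‖A_i−P‖²=L_i² and subtract eq 1 (k_i ≔ ‖A_i‖²−L_i²)
k_1 = 64.0000+0.0000−67.2500 = -3.2500
eq1−eq2 → [16.0000  -20.0000]·P = -76.0000
eq1−eq3 → [8.0000  0.0000]·P = 12.0000
2×2 solve → P = (1.5000, 5.0000)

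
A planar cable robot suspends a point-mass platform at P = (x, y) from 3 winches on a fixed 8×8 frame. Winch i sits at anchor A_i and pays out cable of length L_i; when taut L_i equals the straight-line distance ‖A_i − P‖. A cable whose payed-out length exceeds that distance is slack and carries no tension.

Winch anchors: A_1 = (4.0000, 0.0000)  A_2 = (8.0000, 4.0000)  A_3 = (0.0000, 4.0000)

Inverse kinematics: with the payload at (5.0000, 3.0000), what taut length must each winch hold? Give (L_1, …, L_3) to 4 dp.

(3.1623, 3.1623, 5.0990)

cable 1: Δx=-1.0000, Δy=-3.0000; L_1 = √(Δx²+Δy²) = 3.1623
cable 2: Δx=3.0000, Δy=1.0000; L_2 = √(Δx²+Δy²) = 3.1623
cable 3: Δx=-5.0000, Δy=1.0000; L_3 = √(Δx²+Δy²) = 5.0990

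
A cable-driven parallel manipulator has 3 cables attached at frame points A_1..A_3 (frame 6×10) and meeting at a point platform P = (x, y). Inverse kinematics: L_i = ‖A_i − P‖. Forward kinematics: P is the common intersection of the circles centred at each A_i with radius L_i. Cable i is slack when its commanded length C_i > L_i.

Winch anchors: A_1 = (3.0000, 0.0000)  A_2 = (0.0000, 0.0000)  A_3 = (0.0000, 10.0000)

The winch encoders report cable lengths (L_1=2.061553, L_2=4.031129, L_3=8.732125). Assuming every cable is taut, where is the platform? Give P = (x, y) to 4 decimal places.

(3.5000, 2.0000)

circle eqns → linear via eq_j − eq_1; set k_j = A_j·A_j − L_j²
k_1 = 9.0000+0.0000−4.2500 = 4.7500
6.0000·x + 0.0000·y = k_1−k_2 = 21.0000
6.0000·x − 20.0000·y = k_1−k_3 = -19.0000
solve first two rows → x=3.5000, y=2.0000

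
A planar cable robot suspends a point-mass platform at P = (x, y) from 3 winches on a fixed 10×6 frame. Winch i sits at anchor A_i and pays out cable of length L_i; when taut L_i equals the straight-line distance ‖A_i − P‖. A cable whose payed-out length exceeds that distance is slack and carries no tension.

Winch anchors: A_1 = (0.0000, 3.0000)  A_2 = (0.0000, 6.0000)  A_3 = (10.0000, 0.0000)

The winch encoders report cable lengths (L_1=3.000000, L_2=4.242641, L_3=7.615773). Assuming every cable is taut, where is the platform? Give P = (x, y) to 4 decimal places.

(3.0000, 3.0000)

circle eqns → linear via eq_j − eq_1; set q_j = A_j·A_j − L_j²
q_1 = 0.0000+9.0000−9.0000 = 0.0000
0.0000·x − 6.0000·y = q_1−q_2 = -18.0000
-20.0000·x + 6.0000·y = q_1−q_3 = -42.0000
solve first two rows → x=3.0000, y=3.0000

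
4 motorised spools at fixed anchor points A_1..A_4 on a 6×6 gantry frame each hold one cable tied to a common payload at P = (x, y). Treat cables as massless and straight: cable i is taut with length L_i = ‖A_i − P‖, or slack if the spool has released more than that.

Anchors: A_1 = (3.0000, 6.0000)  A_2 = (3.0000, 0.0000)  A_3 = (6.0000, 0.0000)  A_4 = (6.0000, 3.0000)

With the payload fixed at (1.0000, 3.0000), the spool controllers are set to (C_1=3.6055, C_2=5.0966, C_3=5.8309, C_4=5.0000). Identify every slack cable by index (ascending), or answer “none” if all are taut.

2

cable 1: √((2.0000)²+(3.0000)²)=3.6056, C_1=3.6055: taut
cable 2: √((2.0000)²+(-3.0000)²)=3.6056, C_2=5.0966: slack
cable 3: √((5.0000)²+(-3.0000)²)=5.8310, C_3=5.8309: taut
cable 4: √((5.0000)²+(0.0000)²)=5.0000, C_4=5.0000: taut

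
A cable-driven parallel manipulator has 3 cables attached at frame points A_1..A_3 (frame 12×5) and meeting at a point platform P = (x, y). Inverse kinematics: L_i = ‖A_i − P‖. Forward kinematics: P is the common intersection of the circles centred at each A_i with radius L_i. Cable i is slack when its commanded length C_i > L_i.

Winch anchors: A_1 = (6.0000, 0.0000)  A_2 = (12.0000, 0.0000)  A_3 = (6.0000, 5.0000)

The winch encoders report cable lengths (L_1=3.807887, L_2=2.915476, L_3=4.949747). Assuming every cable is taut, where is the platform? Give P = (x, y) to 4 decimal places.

expand ‖A_i−P‖²=L_i² and subtract eq 1 (c_i ≔ ‖A_i‖²−L_i²)
c_1 = 36.0000+0.0000−14.5000 = 21.5000
eq1−eq2 → [-12.0000  0.0000]·P = -114.0000
eq1−eq3 → [0.0000  -10.0000]·P = -15.0000
2×2 solve → P = (9.5000, 1.5000)

(9.5000, 1.5000)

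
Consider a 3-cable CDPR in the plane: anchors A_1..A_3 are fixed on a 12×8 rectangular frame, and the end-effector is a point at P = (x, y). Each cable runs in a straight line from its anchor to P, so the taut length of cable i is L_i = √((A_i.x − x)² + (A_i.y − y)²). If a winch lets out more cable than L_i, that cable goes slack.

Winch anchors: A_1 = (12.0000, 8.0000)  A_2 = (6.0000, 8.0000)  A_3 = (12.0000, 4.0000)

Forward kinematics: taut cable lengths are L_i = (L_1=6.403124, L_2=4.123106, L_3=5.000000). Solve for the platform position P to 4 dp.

expand ‖A_i−P‖²=L_i² and subtract eq 1 (q_i ≔ ‖A_i‖²−L_i²)
q_1 = 144.0000+64.0000−41.0000 = 167.0000
eq1−eq2 → [12.0000  0.0000]·P = 84.0000
eq1−eq3 → [0.0000  8.0000]·P = 32.0000
2×2 solve → P = (7.0000, 4.0000)

(7.0000, 4.0000)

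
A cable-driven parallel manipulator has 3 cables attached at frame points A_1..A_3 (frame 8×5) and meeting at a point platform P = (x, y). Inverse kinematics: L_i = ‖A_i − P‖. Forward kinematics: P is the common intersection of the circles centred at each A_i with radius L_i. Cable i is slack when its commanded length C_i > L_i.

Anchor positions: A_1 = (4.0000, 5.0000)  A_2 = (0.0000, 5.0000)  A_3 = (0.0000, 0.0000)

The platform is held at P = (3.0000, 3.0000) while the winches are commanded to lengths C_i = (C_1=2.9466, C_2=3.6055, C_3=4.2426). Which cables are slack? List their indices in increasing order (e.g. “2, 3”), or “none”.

1

i=1: geometric 2.2361 vs commanded 2.9466 ⇒ slack
i=2: geometric 3.6056 vs commanded 3.6055 ⇒ taut
i=3: geometric 4.2426 vs commanded 4.2426 ⇒ taut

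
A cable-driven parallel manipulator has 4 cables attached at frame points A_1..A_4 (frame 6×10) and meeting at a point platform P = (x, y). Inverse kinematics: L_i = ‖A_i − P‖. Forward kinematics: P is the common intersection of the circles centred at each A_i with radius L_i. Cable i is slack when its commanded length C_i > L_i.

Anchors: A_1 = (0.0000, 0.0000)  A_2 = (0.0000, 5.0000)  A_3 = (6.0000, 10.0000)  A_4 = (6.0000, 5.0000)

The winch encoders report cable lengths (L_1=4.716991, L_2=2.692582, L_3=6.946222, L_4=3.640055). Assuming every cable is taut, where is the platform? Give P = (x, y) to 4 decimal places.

each cable: (A_i−P)·(A_i−P) = L_i²; let q_i = ‖A_i‖²−L_i²
q_1 = 0.0000+0.0000−22.2500 = -22.2500
row 1: 0.0000x − 10.0000y = -40.0000  (q_2=17.7500)
row 2: -12.0000x − 20.0000y = -110.0000  (q_3=87.7500)
row 3: -12.0000x − 10.0000y = -70.0000  (q_4=47.7500)
Cramer on rows 1–2 → x = 2.5000, y = 4.0000
check cable 4: ‖A_4−P‖² = 13.2500 ≈ L_4² = 13.2500 ✓

(2.5000, 4.0000)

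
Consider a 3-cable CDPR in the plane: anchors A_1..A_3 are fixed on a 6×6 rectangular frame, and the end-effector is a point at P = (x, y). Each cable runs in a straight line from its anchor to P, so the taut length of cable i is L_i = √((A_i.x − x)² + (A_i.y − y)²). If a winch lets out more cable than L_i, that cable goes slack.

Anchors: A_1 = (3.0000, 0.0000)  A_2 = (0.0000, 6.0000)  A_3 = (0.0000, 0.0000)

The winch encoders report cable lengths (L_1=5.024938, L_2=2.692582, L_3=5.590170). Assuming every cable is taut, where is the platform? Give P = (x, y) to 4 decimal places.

expand ‖A_i−P‖²=L_i² and subtract eq 1 (c_i ≔ ‖A_i‖²−L_i²)
c_1 = 9.0000+0.0000−25.2500 = -16.2500
eq1−eq2 → [6.0000  -12.0000]·P = -45.0000
eq1−eq3 → [6.0000  0.0000]·P = 15.0000
2×2 solve → P = (2.5000, 5.0000)

(2.5000, 5.0000)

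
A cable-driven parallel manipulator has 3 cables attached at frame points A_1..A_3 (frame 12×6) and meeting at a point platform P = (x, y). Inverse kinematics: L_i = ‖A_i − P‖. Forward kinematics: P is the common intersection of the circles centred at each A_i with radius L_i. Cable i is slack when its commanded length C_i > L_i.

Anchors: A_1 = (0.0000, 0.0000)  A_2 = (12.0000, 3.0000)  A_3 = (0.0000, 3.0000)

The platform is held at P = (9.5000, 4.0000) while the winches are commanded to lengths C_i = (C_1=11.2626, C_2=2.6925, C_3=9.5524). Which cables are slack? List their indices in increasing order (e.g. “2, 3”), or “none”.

cable 1: √((-9.5000)²+(-4.0000)²)=10.3078, C_1=11.2626: slack
cable 2: √((2.5000)²+(-1.0000)²)=2.6926, C_2=2.6925: taut
cable 3: √((-9.5000)²+(-1.0000)²)=9.5525, C_3=9.5524: taut

1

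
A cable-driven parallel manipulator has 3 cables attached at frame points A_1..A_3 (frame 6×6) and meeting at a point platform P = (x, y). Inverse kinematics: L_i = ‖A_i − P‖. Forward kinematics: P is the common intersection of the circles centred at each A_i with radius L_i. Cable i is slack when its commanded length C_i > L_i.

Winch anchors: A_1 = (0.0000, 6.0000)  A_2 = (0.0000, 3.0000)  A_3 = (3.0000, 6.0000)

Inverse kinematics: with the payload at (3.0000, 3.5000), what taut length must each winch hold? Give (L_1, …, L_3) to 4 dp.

(3.9051, 3.0414, 2.5000)

L_1: Δ = A_1−P = (-3.0000, 2.5000) → ‖Δ‖ = √15.2500 = 3.9051
L_2: Δ = A_2−P = (-3.0000, -0.5000) → ‖Δ‖ = √9.2500 = 3.0414
L_3: Δ = A_3−P = (0.0000, 2.5000) → ‖Δ‖ = √6.2500 = 2.5000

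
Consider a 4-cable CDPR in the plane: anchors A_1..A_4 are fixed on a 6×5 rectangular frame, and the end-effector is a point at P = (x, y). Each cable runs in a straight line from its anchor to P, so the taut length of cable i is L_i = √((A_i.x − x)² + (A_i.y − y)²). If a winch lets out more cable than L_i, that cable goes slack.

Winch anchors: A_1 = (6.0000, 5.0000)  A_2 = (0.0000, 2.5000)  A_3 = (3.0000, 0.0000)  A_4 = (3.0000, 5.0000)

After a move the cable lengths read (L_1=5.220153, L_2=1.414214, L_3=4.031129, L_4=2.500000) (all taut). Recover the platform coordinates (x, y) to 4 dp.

(1.0000, 3.5000)

each cable: (A_i−P)·(A_i−P) = L_i²; let k_i = ‖A_i‖²−L_i²
k_1 = 36.0000+25.0000−27.2500 = 33.7500
row 1: 12.0000x + 5.0000y = 29.5000  (k_2=4.2500)
row 2: 6.0000x + 10.0000y = 41.0000  (k_3=-7.2500)
row 3: 6.0000x + 0.0000y = 6.0000  (k_4=27.7500)
Cramer on rows 1–2 → x = 1.0000, y = 3.5000
check cable 4: ‖A_4−P‖² = 6.2500 ≈ L_4² = 6.2500 ✓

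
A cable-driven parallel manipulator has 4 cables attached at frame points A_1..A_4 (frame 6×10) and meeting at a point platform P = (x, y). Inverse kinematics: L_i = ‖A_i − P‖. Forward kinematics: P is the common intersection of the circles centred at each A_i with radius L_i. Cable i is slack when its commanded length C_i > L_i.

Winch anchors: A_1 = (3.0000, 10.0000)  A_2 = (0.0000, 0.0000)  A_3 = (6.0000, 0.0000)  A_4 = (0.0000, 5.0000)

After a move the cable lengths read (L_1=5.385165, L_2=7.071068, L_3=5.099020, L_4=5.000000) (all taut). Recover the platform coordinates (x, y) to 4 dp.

(5.0000, 5.0000)

expand ‖A_i−P‖²=L_i² and subtract eq 1 (q_i ≔ ‖A_i‖²−L_i²)
q_1 = 9.0000+100.0000−29.0000 = 80.0000
eq1−eq2 → [6.0000  20.0000]·P = 130.0000
eq1−eq3 → [-6.0000  20.0000]·P = 70.0000
eq1−eq4 → [6.0000  10.0000]·P = 80.0000
2×2 solve → P = (5.0000, 5.0000)
check cable 4: ‖A_4−P‖² = 25.0000 ≈ L_4² = 25.0000 ✓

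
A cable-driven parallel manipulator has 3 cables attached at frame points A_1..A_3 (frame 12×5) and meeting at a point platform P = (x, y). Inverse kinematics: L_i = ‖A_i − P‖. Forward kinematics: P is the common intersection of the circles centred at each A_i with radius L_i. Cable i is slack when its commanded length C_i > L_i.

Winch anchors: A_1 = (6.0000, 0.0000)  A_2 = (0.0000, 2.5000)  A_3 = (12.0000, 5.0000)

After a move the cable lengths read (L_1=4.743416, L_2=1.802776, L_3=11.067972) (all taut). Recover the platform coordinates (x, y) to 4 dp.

(1.5000, 1.5000)

circle eqns → linear via eq_j − eq_1; set k_j = A_j·A_j − L_j²
k_1 = 36.0000+0.0000−22.5000 = 13.5000
12.0000·x − 5.0000·y = k_1−k_2 = 10.5000
-12.0000·x − 10.0000·y = k_1−k_3 = -33.0000
solve first two rows → x=1.5000, y=1.5000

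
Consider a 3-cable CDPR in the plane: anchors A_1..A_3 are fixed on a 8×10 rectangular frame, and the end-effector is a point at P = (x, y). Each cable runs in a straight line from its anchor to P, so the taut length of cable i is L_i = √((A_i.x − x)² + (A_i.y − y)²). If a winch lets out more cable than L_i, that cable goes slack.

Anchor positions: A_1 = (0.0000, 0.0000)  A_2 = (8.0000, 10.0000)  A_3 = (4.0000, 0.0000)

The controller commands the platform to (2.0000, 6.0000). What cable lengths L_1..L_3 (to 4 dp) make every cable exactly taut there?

L_1 = √((0.0000−2.0000)² + (0.0000−6.0000)²) = 6.3246
L_2 = √((8.0000−2.0000)² + (10.0000−6.0000)²) = 7.2111
L_3 = √((4.0000−2.0000)² + (0.0000−6.0000)²) = 6.3246

(6.3246, 7.2111, 6.3246)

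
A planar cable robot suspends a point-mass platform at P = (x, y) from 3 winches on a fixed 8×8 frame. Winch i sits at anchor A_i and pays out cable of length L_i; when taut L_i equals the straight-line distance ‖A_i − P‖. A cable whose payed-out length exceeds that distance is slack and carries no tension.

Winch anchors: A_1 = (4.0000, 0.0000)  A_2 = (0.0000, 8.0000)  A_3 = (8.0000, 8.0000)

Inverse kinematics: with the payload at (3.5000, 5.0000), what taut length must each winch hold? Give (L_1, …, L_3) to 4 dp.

(5.0249, 4.6098, 5.4083)

L_1: Δ = A_1−P = (0.5000, -5.0000) → ‖Δ‖ = √25.2500 = 5.0249
L_2: Δ = A_2−P = (-3.5000, 3.0000) → ‖Δ‖ = √21.2500 = 4.6098
L_3: Δ = A_3−P = (4.5000, 3.0000) → ‖Δ‖ = √29.2500 = 5.4083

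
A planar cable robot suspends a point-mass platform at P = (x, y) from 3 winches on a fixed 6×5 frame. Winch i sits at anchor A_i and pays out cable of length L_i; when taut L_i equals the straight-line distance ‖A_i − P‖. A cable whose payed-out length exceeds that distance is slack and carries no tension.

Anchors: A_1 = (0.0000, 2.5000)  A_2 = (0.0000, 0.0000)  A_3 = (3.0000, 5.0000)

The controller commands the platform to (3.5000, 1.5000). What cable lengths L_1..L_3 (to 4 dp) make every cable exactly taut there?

(3.6401, 3.8079, 3.5355)

L_1 = √((0.0000−3.5000)² + (2.5000−1.5000)²) = 3.6401
L_2 = √((0.0000−3.5000)² + (0.0000−1.5000)²) = 3.8079
L_3 = √((3.0000−3.5000)² + (5.0000−1.5000)²) = 3.5355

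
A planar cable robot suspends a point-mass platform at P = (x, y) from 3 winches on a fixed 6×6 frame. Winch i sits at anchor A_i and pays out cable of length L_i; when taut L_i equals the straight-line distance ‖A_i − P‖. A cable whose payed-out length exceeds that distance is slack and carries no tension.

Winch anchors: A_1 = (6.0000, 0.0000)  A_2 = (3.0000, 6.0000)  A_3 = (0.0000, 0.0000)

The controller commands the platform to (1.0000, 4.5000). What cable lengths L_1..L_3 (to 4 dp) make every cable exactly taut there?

cable 1: Δx=5.0000, Δy=-4.5000; L_1 = √(Δx²+Δy²) = 6.7268
cable 2: Δx=2.0000, Δy=1.5000; L_2 = √(Δx²+Δy²) = 2.5000
cable 3: Δx=-1.0000, Δy=-4.5000; L_3 = √(Δx²+Δy²) = 4.6098

(6.7268, 2.5000, 4.6098)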